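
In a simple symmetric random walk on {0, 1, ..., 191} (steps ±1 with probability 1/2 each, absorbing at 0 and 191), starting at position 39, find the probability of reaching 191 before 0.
P(hit 191 before 0) = 39/191

Let u_k = P(hit 191 before 0 | start at k). Then u_0 = 0, u_191 = 1, and u_k = u_{k-1}/2 + u_{k+1}/2 for 1 ≤ k ≤ 190. This harmonic recurrence is solved by u_k = k/191, giving u_39 = 39/191.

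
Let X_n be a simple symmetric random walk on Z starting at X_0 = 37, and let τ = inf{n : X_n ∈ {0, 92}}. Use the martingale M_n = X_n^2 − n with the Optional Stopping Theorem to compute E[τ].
E[τ] = 2035

M_n = X_n^2 − n is a martingale (since E[X_{n+1}^2 | F_n] = X_n^2 + 1). By OST (τ has finite mean in a bounded region), E[M_τ] = E[M_0] = X_0^2 − 0 = 37^2 = 1369. Also E[M_τ] = E[X_τ^2] − E[τ]. The walk exits at 0 or 92, with P(hit 92 first) = 37/92, so E[X_τ^2] = 92^2 · 37/92 + 0 = 3404. Thus E[τ] = E[X_τ^2] − E[M_τ] = 3404 − 1369 = 2035 = 37(92 − 37) = 2035.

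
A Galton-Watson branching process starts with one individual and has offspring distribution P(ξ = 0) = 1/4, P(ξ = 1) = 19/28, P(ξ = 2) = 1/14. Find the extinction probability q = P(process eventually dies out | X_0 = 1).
q = 1

Mean offspring μ = 0·1/4 + 1·19/28 + 2·1/14 = 23/28 ≤ 1. For μ ≤ 1 with offspring not concentrated at 1, the Galton-Watson process goes extinct almost surely, so q = 1.
(Algebraic check: The pgf is f(s) = 1/4 + 19/28·s + 1/14·s². The extinction probability q is the smallest fixed point of f in [0, 1]. Setting s = f(s):
  1/14·s² + (19/28 − 1)·s + 1/4 = 0
  1/14·s² − (1/4 + 1/14)·s + 1/4 = 0
which factors as (s − 1)·(1/14·s − 1/4) = 0, giving roots s = 1 and s = (1/4)/(1/14) = 7/2. Since 7/2 ≥ 1, the smallest root in [0, 1] is s = 1.)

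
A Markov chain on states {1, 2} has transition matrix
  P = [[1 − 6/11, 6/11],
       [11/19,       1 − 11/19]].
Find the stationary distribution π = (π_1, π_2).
π_1 = 121/235, π_2 = 114/235

Solve πP = π with π_1 + π_2 = 1. From πP = π: π_1 · (1 − 6/11) + π_2 · 11/19 = π_1 ⇒ π_2 · 11/19 = π_1 · 6/11 ⇒ π_2/π_1 = (6/11)/(11/19) = 114/121. Together with π_1 + π_2 = 1:
  π_1 = (11/19)/(6/11 + 11/19) = (11/19)/(235/209) = 121/235,
  π_2 = (6/11)/(6/11 + 11/19) = (6/11)/(235/209) = 114/235.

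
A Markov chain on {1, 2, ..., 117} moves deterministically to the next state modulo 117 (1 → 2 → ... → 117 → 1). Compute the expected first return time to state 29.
E[T_29 | X_0 = 29] = 117

The chain cycles deterministically, so starting at state 29 it returns in exactly 117 steps. Equivalently, the stationary distribution is uniform π_j = 1/117 for every state j, so by Kac's formula E[T_29] = 1/π_29 = 117.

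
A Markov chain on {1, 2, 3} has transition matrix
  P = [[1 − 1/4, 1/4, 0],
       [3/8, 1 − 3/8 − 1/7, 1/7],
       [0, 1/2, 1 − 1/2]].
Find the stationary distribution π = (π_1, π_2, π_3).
π = (7/13, 14/39, 4/39)

This is a birth-death chain on three states, which satisfies detailed balance: π_1 · P_{12} = π_2 · P_{21} and π_2 · P_{23} = π_3 · P_{32}.
From π_1 · 1/4 = π_2 · 3/8: π_2/π_1 = (1/4)/(3/8) = 2/3.
From π_2 · 1/7 = π_3 · 1/2: π_3/π_2 = (1/7)/(1/2) = 2/7.
Take π_1 proportional to 1; then unnormalized π = (1, 2/3, 4/21). Normalize by dividing by the sum 13/7:
  π = (7/13, 14/39, 4/39).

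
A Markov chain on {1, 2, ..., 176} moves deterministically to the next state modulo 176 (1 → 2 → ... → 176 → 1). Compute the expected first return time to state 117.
E[T_117 | X_0 = 117] = 176

The chain cycles deterministically, so starting at state 117 it returns in exactly 176 steps. Equivalently, the stationary distribution is uniform π_j = 1/176 for every state j, so by Kac's formula E[T_117] = 1/π_117 = 176.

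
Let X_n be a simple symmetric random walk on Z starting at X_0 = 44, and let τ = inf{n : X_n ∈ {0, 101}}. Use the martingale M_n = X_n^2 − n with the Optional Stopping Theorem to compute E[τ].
E[τ] = 2508

M_n = X_n^2 − n is a martingale (since E[X_{n+1}^2 | F_n] = X_n^2 + 1). By OST (τ has finite mean in a bounded region), E[M_τ] = E[M_0] = X_0^2 − 0 = 44^2 = 1936. Also E[M_τ] = E[X_τ^2] − E[τ]. The walk exits at 0 or 101, with P(hit 101 first) = 44/101, so E[X_τ^2] = 101^2 · 44/101 + 0 = 4444. Thus E[τ] = E[X_τ^2] − E[M_τ] = 4444 − 1936 = 2508 = 44(101 − 44) = 2508.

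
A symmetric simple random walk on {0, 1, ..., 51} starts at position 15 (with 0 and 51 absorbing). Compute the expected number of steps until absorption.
E[τ | X_0 = 15] = 540

Let v_k = E[τ | X_0 = k]. Boundary: v_0 = v_51 = 0. Recurrence: v_k = 1 + (v_{k-1} + v_{k+1})/2 for 1 ≤ k ≤ 50. The particular solution to v_k − (v_{k-1} + v_{k+1})/2 = 1 is v_k = −k^2. Adding homogeneous solution A + B k and matching boundaries gives v_k = k (51 − k). Substituting k = 15: v_15 = 15 · 36 = 540.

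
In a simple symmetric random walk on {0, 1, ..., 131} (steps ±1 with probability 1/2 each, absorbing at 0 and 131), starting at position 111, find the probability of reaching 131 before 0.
P(hit 131 before 0) = 111/131

Let u_k = P(hit 131 before 0 | start at k). Then u_0 = 0, u_131 = 1, and u_k = u_{k-1}/2 + u_{k+1}/2 for 1 ≤ k ≤ 130. This harmonic recurrence is solved by u_k = k/131, giving u_111 = 111/131.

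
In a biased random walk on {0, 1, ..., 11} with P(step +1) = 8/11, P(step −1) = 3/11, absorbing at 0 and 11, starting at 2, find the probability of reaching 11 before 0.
P(hit 11 before 0) = (1 − (3/8)^2) / (1 − (3/8)^11) = 1476395008/1717951489

Let u_k denote P(reach 11 before 0 | start at k). Boundary: u_0 = 0, u_11 = 1. Recurrence: u_k = 8/11·u_{k+1} + 3/11·u_{k-1} for 1 ≤ k ≤ 10. Try u_k = A + B·r^k with r = q/p = (3/11)/(8/11) = 3/8. Substitution satisfies the recurrence; boundary conditions give:
  u_k = (1 − r^k) / (1 − r^N) = (1 − (3/8)^2) / (1 − (3/8)^11) = 1476395008/1717951489.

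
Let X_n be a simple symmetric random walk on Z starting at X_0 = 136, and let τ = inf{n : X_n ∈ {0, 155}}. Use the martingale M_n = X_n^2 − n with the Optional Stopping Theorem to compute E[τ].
E[τ] = 2584

M_n = X_n^2 − n is a martingale (since E[X_{n+1}^2 | F_n] = X_n^2 + 1). By OST (τ has finite mean in a bounded region), E[M_τ] = E[M_0] = X_0^2 − 0 = 136^2 = 18496. Also E[M_τ] = E[X_τ^2] − E[τ]. The walk exits at 0 or 155, with P(hit 155 first) = 136/155, so E[X_τ^2] = 155^2 · 136/155 + 0 = 21080. Thus E[τ] = E[X_τ^2] − E[M_τ] = 21080 − 18496 = 2584 = 136(155 − 136) = 2584.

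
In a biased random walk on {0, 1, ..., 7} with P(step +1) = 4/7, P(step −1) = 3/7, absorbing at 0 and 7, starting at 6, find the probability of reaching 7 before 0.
P(hit 7 before 0) = (1 − (3/4)^6) / (1 − (3/4)^7) = 13468/14197

Let u_k denote P(reach 7 before 0 | start at k). Boundary: u_0 = 0, u_7 = 1. Recurrence: u_k = 4/7·u_{k+1} + 3/7·u_{k-1} for 1 ≤ k ≤ 6. Try u_k = A + B·r^k with r = q/p = (3/7)/(4/7) = 3/4. Substitution satisfies the recurrence; boundary conditions give:
  u_k = (1 − r^k) / (1 − r^N) = (1 − (3/4)^6) / (1 − (3/4)^7) = 13468/14197.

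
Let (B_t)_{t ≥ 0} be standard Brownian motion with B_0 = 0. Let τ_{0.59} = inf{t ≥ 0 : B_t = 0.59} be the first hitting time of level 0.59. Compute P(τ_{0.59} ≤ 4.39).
P(τ_{0.59} ≤ 4.39) = 2(1 − Φ(0.59/√4.39)) = 2(1 − Φ(0.2816)) ≈ 0.7783

By the reflection principle for standard BM, P(τ_b ≤ t) = 2 · P(B_t ≥ b). Since B_t ~ N(0, t), P(B_t ≥ 0.59) = 1 − Φ(0.59/√t) = 1 − Φ(0.59/√4.39) = 1 − Φ(0.2816) ≈ 0.38913. Doubling: P(τ_{0.59} ≤ 4.39) ≈ 2 · 0.38913 = 0.77826 ≈ 0.7783.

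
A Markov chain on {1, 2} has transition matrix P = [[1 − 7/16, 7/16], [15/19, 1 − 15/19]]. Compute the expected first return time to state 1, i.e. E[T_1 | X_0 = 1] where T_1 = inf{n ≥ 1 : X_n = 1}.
E[T_1 | X_0 = 1] = 1/π_1 = 373/240

For an irreducible recurrent Markov chain with stationary distribution π, E[T_i | X_0 = i] = 1/π_i (Kac's formula). Here π_1 = (15/19)/(7/16 + 15/19) = (15/19)/(373/304) = 240/373, so E[T_1 | X_0 = 1] = 1/π_1 = (7/16 + 15/19)/(15/19) = (373/304)/(15/19) = 373/240.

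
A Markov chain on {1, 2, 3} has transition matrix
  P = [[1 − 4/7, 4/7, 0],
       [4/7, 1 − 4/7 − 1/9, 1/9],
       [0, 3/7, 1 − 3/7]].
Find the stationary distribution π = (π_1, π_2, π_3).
π = (27/61, 27/61, 7/61)

This is a birth-death chain on three states, which satisfies detailed balance: π_1 · P_{12} = π_2 · P_{21} and π_2 · P_{23} = π_3 · P_{32}.
From π_1 · 4/7 = π_2 · 4/7: π_2/π_1 = (4/7)/(4/7) = 1.
From π_2 · 1/9 = π_3 · 3/7: π_3/π_2 = (1/9)/(3/7) = 7/27.
Take π_1 proportional to 1; then unnormalized π = (1, 1, 7/27). Normalize by dividing by the sum 61/27:
  π = (27/61, 27/61, 7/61).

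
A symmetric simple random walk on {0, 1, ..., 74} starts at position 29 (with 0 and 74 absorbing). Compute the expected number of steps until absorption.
E[τ | X_0 = 29] = 1305

Let v_k = E[τ | X_0 = k]. Boundary: v_0 = v_74 = 0. Recurrence: v_k = 1 + (v_{k-1} + v_{k+1})/2 for 1 ≤ k ≤ 73. The particular solution to v_k − (v_{k-1} + v_{k+1})/2 = 1 is v_k = −k^2. Adding homogeneous solution A + B k and matching boundaries gives v_k = k (74 − k). Substituting k = 29: v_29 = 29 · 45 = 1305.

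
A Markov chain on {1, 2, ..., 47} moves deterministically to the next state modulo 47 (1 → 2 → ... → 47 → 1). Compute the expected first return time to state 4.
E[T_4 | X_0 = 4] = 47

The chain cycles deterministically, so starting at state 4 it returns in exactly 47 steps. Equivalently, the stationary distribution is uniform π_j = 1/47 for every state j, so by Kac's formula E[T_4] = 1/π_4 = 47.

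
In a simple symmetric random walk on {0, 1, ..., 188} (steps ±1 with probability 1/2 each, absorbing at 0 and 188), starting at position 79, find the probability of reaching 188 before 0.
P(hit 188 before 0) = 79/188

Let u_k = P(hit 188 before 0 | start at k). Then u_0 = 0, u_188 = 1, and u_k = u_{k-1}/2 + u_{k+1}/2 for 1 ≤ k ≤ 187. This harmonic recurrence is solved by u_k = k/188, giving u_79 = 79/188.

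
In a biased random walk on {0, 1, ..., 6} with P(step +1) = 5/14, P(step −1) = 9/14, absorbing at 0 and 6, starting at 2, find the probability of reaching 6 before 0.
P(hit 6 before 0) = (1 − (9/5)^2) / (1 − (9/5)^6) = 625/9211

Let u_k denote P(reach 6 before 0 | start at k). Boundary: u_0 = 0, u_6 = 1. Recurrence: u_k = 5/14·u_{k+1} + 9/14·u_{k-1} for 1 ≤ k ≤ 5. Try u_k = A + B·r^k with r = q/p = (9/14)/(5/14) = 9/5. Substitution satisfies the recurrence; boundary conditions give:
  u_k = (1 − r^k) / (1 − r^N) = (1 − (9/5)^2) / (1 − (9/5)^6) = 625/9211.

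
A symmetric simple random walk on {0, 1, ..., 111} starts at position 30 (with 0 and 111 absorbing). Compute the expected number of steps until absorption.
E[τ | X_0 = 30] = 2430

Let v_k = E[τ | X_0 = k]. Boundary: v_0 = v_111 = 0. Recurrence: v_k = 1 + (v_{k-1} + v_{k+1})/2 for 1 ≤ k ≤ 110. The particular solution to v_k − (v_{k-1} + v_{k+1})/2 = 1 is v_k = −k^2. Adding homogeneous solution A + B k and matching boundaries gives v_k = k (111 − k). Substituting k = 30: v_30 = 30 · 81 = 2430.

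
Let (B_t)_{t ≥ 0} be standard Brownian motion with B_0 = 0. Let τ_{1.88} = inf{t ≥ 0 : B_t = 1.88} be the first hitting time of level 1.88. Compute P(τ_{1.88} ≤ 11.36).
P(τ_{1.88} ≤ 11.36) = 2(1 − Φ(1.88/√11.36)) = 2(1 − Φ(0.5578)) ≈ 0.5770

By the reflection principle for standard BM, P(τ_b ≤ t) = 2 · P(B_t ≥ b). Since B_t ~ N(0, t), P(B_t ≥ 1.88) = 1 − Φ(1.88/√t) = 1 − Φ(1.88/√11.36) = 1 − Φ(0.5578) ≈ 0.28849. Doubling: P(τ_{1.88} ≤ 11.36) ≈ 2 · 0.28849 = 0.57698 ≈ 0.5770.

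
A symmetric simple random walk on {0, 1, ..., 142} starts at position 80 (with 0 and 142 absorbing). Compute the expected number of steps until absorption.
E[τ | X_0 = 80] = 4960

Let v_k = E[τ | X_0 = k]. Boundary: v_0 = v_142 = 0. Recurrence: v_k = 1 + (v_{k-1} + v_{k+1})/2 for 1 ≤ k ≤ 141. The particular solution to v_k − (v_{k-1} + v_{k+1})/2 = 1 is v_k = −k^2. Adding homogeneous solution A + B k and matching boundaries gives v_k = k (142 − k). Substituting k = 80: v_80 = 80 · 62 = 4960.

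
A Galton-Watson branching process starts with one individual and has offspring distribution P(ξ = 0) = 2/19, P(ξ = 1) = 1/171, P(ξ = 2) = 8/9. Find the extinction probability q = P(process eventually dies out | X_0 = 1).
q = 9/76

The pgf is f(s) = 2/19 + 1/171·s + 8/9·s². The extinction probability q is the smallest fixed point of f in [0, 1]. Setting s = f(s):
  8/9·s² + (1/171 − 1)·s + 2/19 = 0
  8/9·s² − (2/19 + 8/9)·s + 2/19 = 0
which factors as (s − 1)·(8/9·s − 2/19) = 0, giving roots s = 1 and s = (2/19)/(8/9) = 9/76.
Mean offspring μ = 1/171 + 2·8/9 = 305/171 > 1 (supercritical), so q < 1. The extinction probability is the smaller root: q = (2/19)/(8/9) = 9/76.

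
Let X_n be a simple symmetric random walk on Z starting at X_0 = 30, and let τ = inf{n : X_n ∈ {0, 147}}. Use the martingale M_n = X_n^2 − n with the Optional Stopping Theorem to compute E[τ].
E[τ] = 3510

M_n = X_n^2 − n is a martingale (since E[X_{n+1}^2 | F_n] = X_n^2 + 1). By OST (τ has finite mean in a bounded region), E[M_τ] = E[M_0] = X_0^2 − 0 = 30^2 = 900. Also E[M_τ] = E[X_τ^2] − E[τ]. The walk exits at 0 or 147, with P(hit 147 first) = 30/147, so E[X_τ^2] = 147^2 · 30/147 + 0 = 4410. Thus E[τ] = E[X_τ^2] − E[M_τ] = 4410 − 900 = 3510 = 30(147 − 30) = 3510.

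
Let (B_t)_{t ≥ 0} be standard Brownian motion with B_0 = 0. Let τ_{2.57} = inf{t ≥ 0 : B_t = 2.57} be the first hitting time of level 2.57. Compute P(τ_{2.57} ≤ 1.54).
P(τ_{2.57} ≤ 1.54) = 2(1 − Φ(2.57/√1.54)) = 2(1 − Φ(2.0710)) ≈ 0.0384

By the reflection principle for standard BM, P(τ_b ≤ t) = 2 · P(B_t ≥ b). Since B_t ~ N(0, t), P(B_t ≥ 2.57) = 1 − Φ(2.57/√t) = 1 − Φ(2.57/√1.54) = 1 − Φ(2.0710) ≈ 0.01918. Doubling: P(τ_{2.57} ≤ 1.54) ≈ 2 · 0.01918 = 0.03836 ≈ 0.0384.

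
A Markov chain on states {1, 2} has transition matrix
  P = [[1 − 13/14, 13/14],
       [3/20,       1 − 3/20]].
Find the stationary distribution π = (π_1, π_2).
π_1 = 21/151, π_2 = 130/151

Solve πP = π with π_1 + π_2 = 1. From πP = π: π_1 · (1 − 13/14) + π_2 · 3/20 = π_1 ⇒ π_2 · 3/20 = π_1 · 13/14 ⇒ π_2/π_1 = (13/14)/(3/20) = 130/21. Together with π_1 + π_2 = 1:
  π_1 = (3/20)/(13/14 + 3/20) = (3/20)/(151/140) = 21/151,
  π_2 = (13/14)/(13/14 + 3/20) = (13/14)/(151/140) = 130/151.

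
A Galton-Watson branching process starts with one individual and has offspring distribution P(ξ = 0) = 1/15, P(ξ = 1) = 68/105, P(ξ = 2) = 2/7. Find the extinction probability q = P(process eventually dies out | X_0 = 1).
q = 7/30

The pgf is f(s) = 1/15 + 68/105·s + 2/7·s². The extinction probability q is the smallest fixed point of f in [0, 1]. Setting s = f(s):
  2/7·s² + (68/105 − 1)·s + 1/15 = 0
  2/7·s² − (1/15 + 2/7)·s + 1/15 = 0
which factors as (s − 1)·(2/7·s − 1/15) = 0, giving roots s = 1 and s = (1/15)/(2/7) = 7/30.
Mean offspring μ = 68/105 + 2·2/7 = 128/105 > 1 (supercritical), so q < 1. The extinction probability is the smaller root: q = (1/15)/(2/7) = 7/30.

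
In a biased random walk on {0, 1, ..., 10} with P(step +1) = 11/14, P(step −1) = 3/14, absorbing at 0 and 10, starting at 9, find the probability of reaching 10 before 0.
P(hit 10 before 0) = (1 − (3/11)^9) / (1 − (3/11)^10) = 3242151011/3242170694

Let u_k denote P(reach 10 before 0 | start at k). Boundary: u_0 = 0, u_10 = 1. Recurrence: u_k = 11/14·u_{k+1} + 3/14·u_{k-1} for 1 ≤ k ≤ 9. Try u_k = A + B·r^k with r = q/p = (3/14)/(11/14) = 3/11. Substitution satisfies the recurrence; boundary conditions give:
  u_k = (1 − r^k) / (1 − r^N) = (1 − (3/11)^9) / (1 − (3/11)^10) = 3242151011/3242170694.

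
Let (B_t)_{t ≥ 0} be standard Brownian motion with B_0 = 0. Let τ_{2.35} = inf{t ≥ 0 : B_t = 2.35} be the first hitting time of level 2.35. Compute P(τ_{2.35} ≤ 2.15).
P(τ_{2.35} ≤ 2.15) = 2(1 − Φ(2.35/√2.15)) = 2(1 − Φ(1.6027)) ≈ 0.1090

By the reflection principle for standard BM, P(τ_b ≤ t) = 2 · P(B_t ≥ b). Since B_t ~ N(0, t), P(B_t ≥ 2.35) = 1 − Φ(2.35/√t) = 1 − Φ(2.35/√2.15) = 1 − Φ(1.6027) ≈ 0.05450. Doubling: P(τ_{2.35} ≤ 2.15) ≈ 2 · 0.05450 = 0.10900 ≈ 0.1090.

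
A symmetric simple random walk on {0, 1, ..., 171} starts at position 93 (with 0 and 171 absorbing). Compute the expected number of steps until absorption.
E[τ | X_0 = 93] = 7254

Let v_k = E[τ | X_0 = k]. Boundary: v_0 = v_171 = 0. Recurrence: v_k = 1 + (v_{k-1} + v_{k+1})/2 for 1 ≤ k ≤ 170. The particular solution to v_k − (v_{k-1} + v_{k+1})/2 = 1 is v_k = −k^2. Adding homogeneous solution A + B k and matching boundaries gives v_k = k (171 − k). Substituting k = 93: v_93 = 93 · 78 = 7254.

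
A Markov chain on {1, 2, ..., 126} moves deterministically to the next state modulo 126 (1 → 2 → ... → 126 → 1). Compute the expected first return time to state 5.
E[T_5 | X_0 = 5] = 126

The chain cycles deterministically, so starting at state 5 it returns in exactly 126 steps. Equivalently, the stationary distribution is uniform π_j = 1/126 for every state j, so by Kac's formula E[T_5] = 1/π_5 = 126.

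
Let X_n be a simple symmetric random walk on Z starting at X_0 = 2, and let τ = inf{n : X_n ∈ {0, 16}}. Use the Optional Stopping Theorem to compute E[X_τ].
E[X_τ] = 2

X_n is a martingale and τ is a bounded-mean stopping time (indeed τ is finite a.s. with bounded expectation since the walk is in a bounded region). By the OST, E[X_τ] = E[X_0] = 2. Equivalently: E[X_τ] = 16 · P(hit 16 first) + 0 · P(hit 0 first) = 16 · (2/16) = 2.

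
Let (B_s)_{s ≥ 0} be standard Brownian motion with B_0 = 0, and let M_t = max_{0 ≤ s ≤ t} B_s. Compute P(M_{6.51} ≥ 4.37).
P(M_{6.51} ≥ 4.37) = 2·P(B_{6.51} ≥ 4.37) = 2(1 − Φ(4.37/√6.51)) ≈ 0.0868

By the reflection principle for Brownian motion, P(M_t ≥ a) = 2 · P(B_t ≥ a) for a ≥ 0. Since B_t ~ N(0, t), P(B_t ≥ 4.37) = 1 − Φ(4.37/√t) = 1 − Φ(4.37/√6.51) = 1 − Φ(1.7127). So
  P(M_{6.51} ≥ 4.37) = 2(1 − Φ(1.7127)) ≈ 0.0868.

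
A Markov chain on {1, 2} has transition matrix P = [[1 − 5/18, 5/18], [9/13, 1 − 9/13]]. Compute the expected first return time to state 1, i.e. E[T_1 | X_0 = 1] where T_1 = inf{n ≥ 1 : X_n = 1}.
E[T_1 | X_0 = 1] = 1/π_1 = 227/162

For an irreducible recurrent Markov chain with stationary distribution π, E[T_i | X_0 = i] = 1/π_i (Kac's formula). Here π_1 = (9/13)/(5/18 + 9/13) = (9/13)/(227/234) = 162/227, so E[T_1 | X_0 = 1] = 1/π_1 = (5/18 + 9/13)/(9/13) = (227/234)/(9/13) = 227/162.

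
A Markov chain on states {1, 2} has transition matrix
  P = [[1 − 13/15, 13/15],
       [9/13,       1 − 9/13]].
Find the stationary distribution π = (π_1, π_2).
π_1 = 135/304, π_2 = 169/304

Solve πP = π with π_1 + π_2 = 1. From πP = π: π_1 · (1 − 13/15) + π_2 · 9/13 = π_1 ⇒ π_2 · 9/13 = π_1 · 13/15 ⇒ π_2/π_1 = (13/15)/(9/13) = 169/135. Together with π_1 + π_2 = 1:
  π_1 = (9/13)/(13/15 + 9/13) = (9/13)/(304/195) = 135/304,
  π_2 = (13/15)/(13/15 + 9/13) = (13/15)/(304/195) = 169/304.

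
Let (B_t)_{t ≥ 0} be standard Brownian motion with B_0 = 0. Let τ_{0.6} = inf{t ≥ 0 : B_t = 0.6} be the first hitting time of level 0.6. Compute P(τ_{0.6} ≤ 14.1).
P(τ_{0.6} ≤ 14.1) = 2(1 − Φ(0.6/√14.1)) = 2(1 − Φ(0.1598)) ≈ 0.8730

By the reflection principle for standard BM, P(τ_b ≤ t) = 2 · P(B_t ≥ b). Since B_t ~ N(0, t), P(B_t ≥ 0.6) = 1 − Φ(0.6/√t) = 1 − Φ(0.6/√14.1) = 1 − Φ(0.1598) ≈ 0.43652. Doubling: P(τ_{0.6} ≤ 14.1) ≈ 2 · 0.43652 = 0.87304 ≈ 0.8730.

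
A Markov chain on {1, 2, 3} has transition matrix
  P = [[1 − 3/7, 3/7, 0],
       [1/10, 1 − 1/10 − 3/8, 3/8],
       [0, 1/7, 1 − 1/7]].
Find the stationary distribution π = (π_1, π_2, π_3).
π = (28/463, 120/463, 315/463)

This is a birth-death chain on three states, which satisfies detailed balance: π_1 · P_{12} = π_2 · P_{21} and π_2 · P_{23} = π_3 · P_{32}.
From π_1 · 3/7 = π_2 · 1/10: π_2/π_1 = (3/7)/(1/10) = 30/7.
From π_2 · 3/8 = π_3 · 1/7: π_3/π_2 = (3/8)/(1/7) = 21/8.
Take π_1 proportional to 1; then unnormalized π = (1, 30/7, 45/4). Normalize by dividing by the sum 463/28:
  π = (28/463, 120/463, 315/463).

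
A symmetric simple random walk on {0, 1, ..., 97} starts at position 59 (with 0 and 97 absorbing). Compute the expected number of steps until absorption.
E[τ | X_0 = 59] = 2242

Let v_k = E[τ | X_0 = k]. Boundary: v_0 = v_97 = 0. Recurrence: v_k = 1 + (v_{k-1} + v_{k+1})/2 for 1 ≤ k ≤ 96. The particular solution to v_k − (v_{k-1} + v_{k+1})/2 = 1 is v_k = −k^2. Adding homogeneous solution A + B k and matching boundaries gives v_k = k (97 − k). Substituting k = 59: v_59 = 59 · 38 = 2242.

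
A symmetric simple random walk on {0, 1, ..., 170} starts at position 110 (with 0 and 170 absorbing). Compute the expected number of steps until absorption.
E[τ | X_0 = 110] = 6600

Let v_k = E[τ | X_0 = k]. Boundary: v_0 = v_170 = 0. Recurrence: v_k = 1 + (v_{k-1} + v_{k+1})/2 for 1 ≤ k ≤ 169. The particular solution to v_k − (v_{k-1} + v_{k+1})/2 = 1 is v_k = −k^2. Adding homogeneous solution A + B k and matching boundaries gives v_k = k (170 − k). Substituting k = 110: v_110 = 110 · 60 = 6600.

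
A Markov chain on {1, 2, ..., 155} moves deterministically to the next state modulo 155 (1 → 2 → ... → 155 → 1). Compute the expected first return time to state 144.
E[T_144 | X_0 = 144] = 155

The chain cycles deterministically, so starting at state 144 it returns in exactly 155 steps. Equivalently, the stationary distribution is uniform π_j = 1/155 for every state j, so by Kac's formula E[T_144] = 1/π_144 = 155.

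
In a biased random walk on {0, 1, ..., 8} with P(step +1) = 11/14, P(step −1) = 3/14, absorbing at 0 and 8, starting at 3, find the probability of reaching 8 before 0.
P(hit 8 before 0) = (1 − (3/11)^3) / (1 − (3/11)^8) = 26251313/26794040

Let u_k denote P(reach 8 before 0 | start at k). Boundary: u_0 = 0, u_8 = 1. Recurrence: u_k = 11/14·u_{k+1} + 3/14·u_{k-1} for 1 ≤ k ≤ 7. Try u_k = A + B·r^k with r = q/p = (3/14)/(11/14) = 3/11. Substitution satisfies the recurrence; boundary conditions give:
  u_k = (1 − r^k) / (1 − r^N) = (1 − (3/11)^3) / (1 − (3/11)^8) = 26251313/26794040.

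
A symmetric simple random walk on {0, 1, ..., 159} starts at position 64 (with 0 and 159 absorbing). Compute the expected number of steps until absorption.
E[τ | X_0 = 64] = 6080

Let v_k = E[τ | X_0 = k]. Boundary: v_0 = v_159 = 0. Recurrence: v_k = 1 + (v_{k-1} + v_{k+1})/2 for 1 ≤ k ≤ 158. The particular solution to v_k − (v_{k-1} + v_{k+1})/2 = 1 is v_k = −k^2. Adding homogeneous solution A + B k and matching boundaries gives v_k = k (159 − k). Substituting k = 64: v_64 = 64 · 95 = 6080.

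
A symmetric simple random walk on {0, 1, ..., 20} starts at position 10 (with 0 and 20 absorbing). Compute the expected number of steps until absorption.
E[τ | X_0 = 10] = 100

Let v_k = E[τ | X_0 = k]. Boundary: v_0 = v_20 = 0. Recurrence: v_k = 1 + (v_{k-1} + v_{k+1})/2 for 1 ≤ k ≤ 19. The particular solution to v_k − (v_{k-1} + v_{k+1})/2 = 1 is v_k = −k^2. Adding homogeneous solution A + B k and matching boundaries gives v_k = k (20 − k). Substituting k = 10: v_10 = 10 · 10 = 100.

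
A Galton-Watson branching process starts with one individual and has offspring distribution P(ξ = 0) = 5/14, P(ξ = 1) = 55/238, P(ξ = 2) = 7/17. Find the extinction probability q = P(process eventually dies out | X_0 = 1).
q = 85/98

The pgf is f(s) = 5/14 + 55/238·s + 7/17·s². The extinction probability q is the smallest fixed point of f in [0, 1]. Setting s = f(s):
  7/17·s² + (55/238 − 1)·s + 5/14 = 0
  7/17·s² − (5/14 + 7/17)·s + 5/14 = 0
which factors as (s − 1)·(7/17·s − 5/14) = 0, giving roots s = 1 and s = (5/14)/(7/17) = 85/98.
Mean offspring μ = 55/238 + 2·7/17 = 251/238 > 1 (supercritical), so q < 1. The extinction probability is the smaller root: q = (5/14)/(7/17) = 85/98.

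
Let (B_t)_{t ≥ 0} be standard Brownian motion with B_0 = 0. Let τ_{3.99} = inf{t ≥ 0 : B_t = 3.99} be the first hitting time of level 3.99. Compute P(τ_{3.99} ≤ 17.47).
P(τ_{3.99} ≤ 17.47) = 2(1 − Φ(3.99/√17.47)) = 2(1 − Φ(0.9546)) ≈ 0.3398

By the reflection principle for standard BM, P(τ_b ≤ t) = 2 · P(B_t ≥ b). Since B_t ~ N(0, t), P(B_t ≥ 3.99) = 1 − Φ(3.99/√t) = 1 − Φ(3.99/√17.47) = 1 − Φ(0.9546) ≈ 0.16989. Doubling: P(τ_{3.99} ≤ 17.47) ≈ 2 · 0.16989 = 0.33978 ≈ 0.3398.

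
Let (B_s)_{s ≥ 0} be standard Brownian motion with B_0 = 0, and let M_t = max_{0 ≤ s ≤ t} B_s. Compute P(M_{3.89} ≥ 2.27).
P(M_{3.89} ≥ 2.27) = 2·P(B_{3.89} ≥ 2.27) = 2(1 − Φ(2.27/√3.89)) ≈ 0.2498

By the reflection principle for Brownian motion, P(M_t ≥ a) = 2 · P(B_t ≥ a) for a ≥ 0. Since B_t ~ N(0, t), P(B_t ≥ 2.27) = 1 − Φ(2.27/√t) = 1 − Φ(2.27/√3.89) = 1 − Φ(1.1509). So
  P(M_{3.89} ≥ 2.27) = 2(1 − Φ(1.1509)) ≈ 0.2498.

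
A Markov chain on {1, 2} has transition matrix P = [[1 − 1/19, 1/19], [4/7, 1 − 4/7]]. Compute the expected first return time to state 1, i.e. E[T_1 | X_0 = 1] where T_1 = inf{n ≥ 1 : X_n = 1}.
E[T_1 | X_0 = 1] = 1/π_1 = 83/76

For an irreducible recurrent Markov chain with stationary distribution π, E[T_i | X_0 = i] = 1/π_i (Kac's formula). Here π_1 = (4/7)/(1/19 + 4/7) = (4/7)/(83/133) = 76/83, so E[T_1 | X_0 = 1] = 1/π_1 = (1/19 + 4/7)/(4/7) = (83/133)/(4/7) = 83/76.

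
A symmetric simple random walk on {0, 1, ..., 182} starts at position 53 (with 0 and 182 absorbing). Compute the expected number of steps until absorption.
E[τ | X_0 = 53] = 6837

Let v_k = E[τ | X_0 = k]. Boundary: v_0 = v_182 = 0. Recurrence: v_k = 1 + (v_{k-1} + v_{k+1})/2 for 1 ≤ k ≤ 181. The particular solution to v_k − (v_{k-1} + v_{k+1})/2 = 1 is v_k = −k^2. Adding homogeneous solution A + B k and matching boundaries gives v_k = k (182 − k). Substituting k = 53: v_53 = 53 · 129 = 6837.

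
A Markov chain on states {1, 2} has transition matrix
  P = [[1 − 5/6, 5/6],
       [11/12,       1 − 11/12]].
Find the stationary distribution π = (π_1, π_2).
π_1 = 11/21, π_2 = 10/21

Solve πP = π with π_1 + π_2 = 1. From πP = π: π_1 · (1 − 5/6) + π_2 · 11/12 = π_1 ⇒ π_2 · 11/12 = π_1 · 5/6 ⇒ π_2/π_1 = (5/6)/(11/12) = 10/11. Together with π_1 + π_2 = 1:
  π_1 = (11/12)/(5/6 + 11/12) = (11/12)/(7/4) = 11/21,
  π_2 = (5/6)/(5/6 + 11/12) = (5/6)/(7/4) = 10/21.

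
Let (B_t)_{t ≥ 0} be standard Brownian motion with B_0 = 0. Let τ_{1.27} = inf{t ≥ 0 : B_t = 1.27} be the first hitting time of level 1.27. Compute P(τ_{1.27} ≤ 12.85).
P(τ_{1.27} ≤ 12.85) = 2(1 − Φ(1.27/√12.85)) = 2(1 − Φ(0.3543)) ≈ 0.7231

By the reflection principle for standard BM, P(τ_b ≤ t) = 2 · P(B_t ≥ b). Since B_t ~ N(0, t), P(B_t ≥ 1.27) = 1 − Φ(1.27/√t) = 1 − Φ(1.27/√12.85) = 1 − Φ(0.3543) ≈ 0.36156. Doubling: P(τ_{1.27} ≤ 12.85) ≈ 2 · 0.36156 = 0.72312 ≈ 0.7231.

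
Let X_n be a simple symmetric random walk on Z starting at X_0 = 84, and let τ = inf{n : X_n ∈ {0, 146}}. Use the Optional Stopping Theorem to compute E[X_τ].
E[X_τ] = 84

X_n is a martingale and τ is a bounded-mean stopping time (indeed τ is finite a.s. with bounded expectation since the walk is in a bounded region). By the OST, E[X_τ] = E[X_0] = 84. Equivalently: E[X_τ] = 146 · P(hit 146 first) + 0 · P(hit 0 first) = 146 · (84/146) = 84.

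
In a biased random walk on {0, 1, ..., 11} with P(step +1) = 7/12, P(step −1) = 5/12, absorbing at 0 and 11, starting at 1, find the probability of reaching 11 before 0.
P(hit 11 before 0) = (1 − (5/7)^1) / (1 − (5/7)^11) = 282475249/964249309

Let u_k denote P(reach 11 before 0 | start at k). Boundary: u_0 = 0, u_11 = 1. Recurrence: u_k = 7/12·u_{k+1} + 5/12·u_{k-1} for 1 ≤ k ≤ 10. Try u_k = A + B·r^k with r = q/p = (5/12)/(7/12) = 5/7. Substitution satisfies the recurrence; boundary conditions give:
  u_k = (1 − r^k) / (1 − r^N) = (1 − (5/7)^1) / (1 − (5/7)^11) = 282475249/964249309.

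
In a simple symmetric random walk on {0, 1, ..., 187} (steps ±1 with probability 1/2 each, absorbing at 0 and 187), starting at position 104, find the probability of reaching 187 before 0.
P(hit 187 before 0) = 104/187

Let u_k = P(hit 187 before 0 | start at k). Then u_0 = 0, u_187 = 1, and u_k = u_{k-1}/2 + u_{k+1}/2 for 1 ≤ k ≤ 186. This harmonic recurrence is solved by u_k = k/187, giving u_104 = 104/187.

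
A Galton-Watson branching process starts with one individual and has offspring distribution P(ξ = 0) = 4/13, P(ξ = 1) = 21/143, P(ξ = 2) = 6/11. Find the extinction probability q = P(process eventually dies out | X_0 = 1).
q = 22/39

The pgf is f(s) = 4/13 + 21/143·s + 6/11·s². The extinction probability q is the smallest fixed point of f in [0, 1]. Setting s = f(s):
  6/11·s² + (21/143 − 1)·s + 4/13 = 0
  6/11·s² − (4/13 + 6/11)·s + 4/13 = 0
which factors as (s − 1)·(6/11·s − 4/13) = 0, giving roots s = 1 and s = (4/13)/(6/11) = 22/39.
Mean offspring μ = 21/143 + 2·6/11 = 177/143 > 1 (supercritical), so q < 1. The extinction probability is the smaller root: q = (4/13)/(6/11) = 22/39.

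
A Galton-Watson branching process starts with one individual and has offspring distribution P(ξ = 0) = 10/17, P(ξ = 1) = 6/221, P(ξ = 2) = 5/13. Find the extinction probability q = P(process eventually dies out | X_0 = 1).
q = 1

Mean offspring μ = 0·10/17 + 1·6/221 + 2·5/13 = 176/221 ≤ 1. For μ ≤ 1 with offspring not concentrated at 1, the Galton-Watson process goes extinct almost surely, so q = 1.
(Algebraic check: The pgf is f(s) = 10/17 + 6/221·s + 5/13·s². The extinction probability q is the smallest fixed point of f in [0, 1]. Setting s = f(s):
  5/13·s² + (6/221 − 1)·s + 10/17 = 0
  5/13·s² − (10/17 + 5/13)·s + 10/17 = 0
which factors as (s − 1)·(5/13·s − 10/17) = 0, giving roots s = 1 and s = (10/17)/(5/13) = 26/17. Since 26/17 ≥ 1, the smallest root in [0, 1] is s = 1.)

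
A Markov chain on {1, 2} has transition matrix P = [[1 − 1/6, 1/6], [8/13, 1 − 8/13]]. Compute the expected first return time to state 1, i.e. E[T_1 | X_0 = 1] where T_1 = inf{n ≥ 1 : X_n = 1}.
E[T_1 | X_0 = 1] = 1/π_1 = 61/48

For an irreducible recurrent Markov chain with stationary distribution π, E[T_i | X_0 = i] = 1/π_i (Kac's formula). Here π_1 = (8/13)/(1/6 + 8/13) = (8/13)/(61/78) = 48/61, so E[T_1 | X_0 = 1] = 1/π_1 = (1/6 + 8/13)/(8/13) = (61/78)/(8/13) = 61/48.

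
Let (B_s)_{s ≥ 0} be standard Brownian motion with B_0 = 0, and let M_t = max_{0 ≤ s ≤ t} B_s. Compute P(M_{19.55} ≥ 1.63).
P(M_{19.55} ≥ 1.63) = 2·P(B_{19.55} ≥ 1.63) = 2(1 − Φ(1.63/√19.55)) ≈ 0.7124

By the reflection principle for Brownian motion, P(M_t ≥ a) = 2 · P(B_t ≥ a) for a ≥ 0. Since B_t ~ N(0, t), P(B_t ≥ 1.63) = 1 − Φ(1.63/√t) = 1 − Φ(1.63/√19.55) = 1 − Φ(0.3686). So
  P(M_{19.55} ≥ 1.63) = 2(1 − Φ(0.3686)) ≈ 0.7124.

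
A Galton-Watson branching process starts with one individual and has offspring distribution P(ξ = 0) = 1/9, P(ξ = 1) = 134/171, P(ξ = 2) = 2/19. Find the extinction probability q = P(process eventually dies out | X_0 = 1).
q = 1

Mean offspring μ = 0·1/9 + 1·134/171 + 2·2/19 = 170/171 ≤ 1. For μ ≤ 1 with offspring not concentrated at 1, the Galton-Watson process goes extinct almost surely, so q = 1.
(Algebraic check: The pgf is f(s) = 1/9 + 134/171·s + 2/19·s². The extinction probability q is the smallest fixed point of f in [0, 1]. Setting s = f(s):
  2/19·s² + (134/171 − 1)·s + 1/9 = 0
  2/19·s² − (1/9 + 2/19)·s + 1/9 = 0
which factors as (s − 1)·(2/19·s − 1/9) = 0, giving roots s = 1 and s = (1/9)/(2/19) = 19/18. Since 19/18 ≥ 1, the smallest root in [0, 1] is s = 1.)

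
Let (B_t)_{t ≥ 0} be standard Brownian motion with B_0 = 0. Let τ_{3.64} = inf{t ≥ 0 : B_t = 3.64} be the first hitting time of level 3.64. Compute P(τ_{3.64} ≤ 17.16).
P(τ_{3.64} ≤ 17.16) = 2(1 − Φ(3.64/√17.16)) = 2(1 − Φ(0.8787)) ≈ 0.3796

By the reflection principle for standard BM, P(τ_b ≤ t) = 2 · P(B_t ≥ b). Since B_t ~ N(0, t), P(B_t ≥ 3.64) = 1 − Φ(3.64/√t) = 1 − Φ(3.64/√17.16) = 1 − Φ(0.8787) ≈ 0.18978. Doubling: P(τ_{3.64} ≤ 17.16) ≈ 2 · 0.18978 = 0.37956 ≈ 0.3796.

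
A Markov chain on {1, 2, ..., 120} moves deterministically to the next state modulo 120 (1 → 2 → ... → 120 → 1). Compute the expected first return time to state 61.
E[T_61 | X_0 = 61] = 120

The chain cycles deterministically, so starting at state 61 it returns in exactly 120 steps. Equivalently, the stationary distribution is uniform π_j = 1/120 for every state j, so by Kac's formula E[T_61] = 1/π_61 = 120.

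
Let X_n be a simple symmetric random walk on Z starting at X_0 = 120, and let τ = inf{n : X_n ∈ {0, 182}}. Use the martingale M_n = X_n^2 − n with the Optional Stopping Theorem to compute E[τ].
E[τ] = 7440

M_n = X_n^2 − n is a martingale (since E[X_{n+1}^2 | F_n] = X_n^2 + 1). By OST (τ has finite mean in a bounded region), E[M_τ] = E[M_0] = X_0^2 − 0 = 120^2 = 14400. Also E[M_τ] = E[X_τ^2] − E[τ]. The walk exits at 0 or 182, with P(hit 182 first) = 120/182, so E[X_τ^2] = 182^2 · 120/182 + 0 = 21840. Thus E[τ] = E[X_τ^2] − E[M_τ] = 21840 − 14400 = 7440 = 120(182 − 120) = 7440.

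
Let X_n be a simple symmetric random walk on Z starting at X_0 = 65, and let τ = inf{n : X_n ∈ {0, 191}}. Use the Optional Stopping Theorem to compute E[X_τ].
E[X_τ] = 65

X_n is a martingale and τ is a bounded-mean stopping time (indeed τ is finite a.s. with bounded expectation since the walk is in a bounded region). By the OST, E[X_τ] = E[X_0] = 65. Equivalently: E[X_τ] = 191 · P(hit 191 first) + 0 · P(hit 0 first) = 191 · (65/191) = 65.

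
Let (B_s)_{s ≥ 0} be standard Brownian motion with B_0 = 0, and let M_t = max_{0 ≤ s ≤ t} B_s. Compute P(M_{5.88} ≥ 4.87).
P(M_{5.88} ≥ 4.87) = 2·P(B_{5.88} ≥ 4.87) = 2(1 − Φ(4.87/√5.88)) ≈ 0.0446

By the reflection principle for Brownian motion, P(M_t ≥ a) = 2 · P(B_t ≥ a) for a ≥ 0. Since B_t ~ N(0, t), P(B_t ≥ 4.87) = 1 − Φ(4.87/√t) = 1 − Φ(4.87/√5.88) = 1 − Φ(2.0084). So
  P(M_{5.88} ≥ 4.87) = 2(1 − Φ(2.0084)) ≈ 0.0446.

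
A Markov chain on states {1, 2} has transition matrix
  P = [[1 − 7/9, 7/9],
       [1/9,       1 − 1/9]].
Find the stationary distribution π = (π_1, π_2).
π_1 = 1/8, π_2 = 7/8

Solve πP = π with π_1 + π_2 = 1. From πP = π: π_1 · (1 − 7/9) + π_2 · 1/9 = π_1 ⇒ π_2 · 1/9 = π_1 · 7/9 ⇒ π_2/π_1 = (7/9)/(1/9) = 7. Together with π_1 + π_2 = 1:
  π_1 = (1/9)/(7/9 + 1/9) = (1/9)/(8/9) = 1/8,
  π_2 = (7/9)/(7/9 + 1/9) = (7/9)/(8/9) = 7/8.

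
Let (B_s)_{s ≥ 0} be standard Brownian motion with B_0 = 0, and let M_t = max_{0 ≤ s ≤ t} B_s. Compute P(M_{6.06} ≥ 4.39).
P(M_{6.06} ≥ 4.39) = 2·P(B_{6.06} ≥ 4.39) = 2(1 − Φ(4.39/√6.06)) ≈ 0.0745

By the reflection principle for Brownian motion, P(M_t ≥ a) = 2 · P(B_t ≥ a) for a ≥ 0. Since B_t ~ N(0, t), P(B_t ≥ 4.39) = 1 − Φ(4.39/√t) = 1 − Φ(4.39/√6.06) = 1 − Φ(1.7833). So
  P(M_{6.06} ≥ 4.39) = 2(1 − Φ(1.7833)) ≈ 0.0745.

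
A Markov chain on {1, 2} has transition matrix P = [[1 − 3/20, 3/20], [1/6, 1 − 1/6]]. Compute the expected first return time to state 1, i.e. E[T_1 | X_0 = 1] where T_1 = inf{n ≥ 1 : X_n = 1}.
E[T_1 | X_0 = 1] = 1/π_1 = 19/10

For an irreducible recurrent Markov chain with stationary distribution π, E[T_i | X_0 = i] = 1/π_i (Kac's formula). Here π_1 = (1/6)/(3/20 + 1/6) = (1/6)/(19/60) = 10/19, so E[T_1 | X_0 = 1] = 1/π_1 = (3/20 + 1/6)/(1/6) = (19/60)/(1/6) = 19/10.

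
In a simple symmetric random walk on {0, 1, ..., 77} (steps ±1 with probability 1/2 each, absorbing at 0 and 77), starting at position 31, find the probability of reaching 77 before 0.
P(hit 77 before 0) = 31/77

Let u_k = P(hit 77 before 0 | start at k). Then u_0 = 0, u_77 = 1, and u_k = u_{k-1}/2 + u_{k+1}/2 for 1 ≤ k ≤ 76. This harmonic recurrence is solved by u_k = k/77, giving u_31 = 31/77.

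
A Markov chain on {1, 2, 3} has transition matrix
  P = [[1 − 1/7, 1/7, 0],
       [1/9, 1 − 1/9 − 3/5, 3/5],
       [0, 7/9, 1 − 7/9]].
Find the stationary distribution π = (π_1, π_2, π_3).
π = (245/803, 315/803, 243/803)

This is a birth-death chain on three states, which satisfies detailed balance: π_1 · P_{12} = π_2 · P_{21} and π_2 · P_{23} = π_3 · P_{32}.
From π_1 · 1/7 = π_2 · 1/9: π_2/π_1 = (1/7)/(1/9) = 9/7.
From π_2 · 3/5 = π_3 · 7/9: π_3/π_2 = (3/5)/(7/9) = 27/35.
Take π_1 proportional to 1; then unnormalized π = (1, 9/7, 243/245). Normalize by dividing by the sum 803/245:
  π = (245/803, 315/803, 243/803).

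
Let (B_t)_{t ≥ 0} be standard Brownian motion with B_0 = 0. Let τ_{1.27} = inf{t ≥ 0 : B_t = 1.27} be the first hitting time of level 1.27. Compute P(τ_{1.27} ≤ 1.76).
P(τ_{1.27} ≤ 1.76) = 2(1 − Φ(1.27/√1.76)) = 2(1 − Φ(0.9573)) ≈ 0.3384

By the reflection principle for standard BM, P(τ_b ≤ t) = 2 · P(B_t ≥ b). Since B_t ~ N(0, t), P(B_t ≥ 1.27) = 1 − Φ(1.27/√t) = 1 − Φ(1.27/√1.76) = 1 − Φ(0.9573) ≈ 0.16921. Doubling: P(τ_{1.27} ≤ 1.76) ≈ 2 · 0.16921 = 0.33842 ≈ 0.3384.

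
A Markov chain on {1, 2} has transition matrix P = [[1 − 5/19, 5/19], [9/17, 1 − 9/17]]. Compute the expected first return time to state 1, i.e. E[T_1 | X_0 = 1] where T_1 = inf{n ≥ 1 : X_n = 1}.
E[T_1 | X_0 = 1] = 1/π_1 = 256/171

For an irreducible recurrent Markov chain with stationary distribution π, E[T_i | X_0 = i] = 1/π_i (Kac's formula). Here π_1 = (9/17)/(5/19 + 9/17) = (9/17)/(256/323) = 171/256, so E[T_1 | X_0 = 1] = 1/π_1 = (5/19 + 9/17)/(9/17) = (256/323)/(9/17) = 256/171.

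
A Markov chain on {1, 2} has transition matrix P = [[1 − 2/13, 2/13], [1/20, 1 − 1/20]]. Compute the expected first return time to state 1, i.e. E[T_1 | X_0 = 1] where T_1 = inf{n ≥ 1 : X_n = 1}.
E[T_1 | X_0 = 1] = 1/π_1 = 53/13

For an irreducible recurrent Markov chain with stationary distribution π, E[T_i | X_0 = i] = 1/π_i (Kac's formula). Here π_1 = (1/20)/(2/13 + 1/20) = (1/20)/(53/260) = 13/53, so E[T_1 | X_0 = 1] = 1/π_1 = (2/13 + 1/20)/(1/20) = (53/260)/(1/20) = 53/13.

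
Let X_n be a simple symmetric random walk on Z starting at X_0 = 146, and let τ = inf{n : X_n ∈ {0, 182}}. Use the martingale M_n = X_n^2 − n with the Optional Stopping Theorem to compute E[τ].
E[τ] = 5256

M_n = X_n^2 − n is a martingale (since E[X_{n+1}^2 | F_n] = X_n^2 + 1). By OST (τ has finite mean in a bounded region), E[M_τ] = E[M_0] = X_0^2 − 0 = 146^2 = 21316. Also E[M_τ] = E[X_τ^2] − E[τ]. The walk exits at 0 or 182, with P(hit 182 first) = 146/182, so E[X_τ^2] = 182^2 · 146/182 + 0 = 26572. Thus E[τ] = E[X_τ^2] − E[M_τ] = 26572 − 21316 = 5256 = 146(182 − 146) = 5256.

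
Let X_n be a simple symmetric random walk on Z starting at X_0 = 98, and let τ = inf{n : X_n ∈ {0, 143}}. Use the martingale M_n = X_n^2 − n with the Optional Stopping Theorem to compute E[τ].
E[τ] = 4410

M_n = X_n^2 − n is a martingale (since E[X_{n+1}^2 | F_n] = X_n^2 + 1). By OST (τ has finite mean in a bounded region), E[M_τ] = E[M_0] = X_0^2 − 0 = 98^2 = 9604. Also E[M_τ] = E[X_τ^2] − E[τ]. The walk exits at 0 or 143, with P(hit 143 first) = 98/143, so E[X_τ^2] = 143^2 · 98/143 + 0 = 14014. Thus E[τ] = E[X_τ^2] − E[M_τ] = 14014 − 9604 = 4410 = 98(143 − 98) = 4410.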